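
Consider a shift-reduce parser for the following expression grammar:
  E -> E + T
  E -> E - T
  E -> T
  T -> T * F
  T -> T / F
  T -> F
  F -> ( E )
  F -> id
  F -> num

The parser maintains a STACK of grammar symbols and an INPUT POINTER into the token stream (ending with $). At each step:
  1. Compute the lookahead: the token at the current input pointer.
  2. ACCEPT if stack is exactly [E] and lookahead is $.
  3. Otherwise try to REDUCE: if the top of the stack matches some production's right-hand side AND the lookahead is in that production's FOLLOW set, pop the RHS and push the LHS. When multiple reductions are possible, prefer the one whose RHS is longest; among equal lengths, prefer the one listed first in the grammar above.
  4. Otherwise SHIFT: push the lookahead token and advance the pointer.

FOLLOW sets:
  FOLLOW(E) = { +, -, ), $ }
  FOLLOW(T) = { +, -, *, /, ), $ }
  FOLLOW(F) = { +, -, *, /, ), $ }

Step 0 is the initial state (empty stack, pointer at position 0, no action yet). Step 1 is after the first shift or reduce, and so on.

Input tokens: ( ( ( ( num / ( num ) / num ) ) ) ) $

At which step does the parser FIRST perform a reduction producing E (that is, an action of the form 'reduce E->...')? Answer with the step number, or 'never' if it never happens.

Answer: 13

Derivation:
Step 1: shift (. Stack=[(] ptr=1 lookahead=( remaining=[( ( ( num / ( num ) / num ) ) ) ) $]
Step 2: shift (. Stack=[( (] ptr=2 lookahead=( remaining=[( ( num / ( num ) / num ) ) ) ) $]
Step 3: shift (. Stack=[( ( (] ptr=3 lookahead=( remaining=[( num / ( num ) / num ) ) ) ) $]
Step 4: shift (. Stack=[( ( ( (] ptr=4 lookahead=num remaining=[num / ( num ) / num ) ) ) ) $]
Step 5: shift num. Stack=[( ( ( ( num] ptr=5 lookahead=/ remaining=[/ ( num ) / num ) ) ) ) $]
Step 6: reduce F->num. Stack=[( ( ( ( F] ptr=5 lookahead=/ remaining=[/ ( num ) / num ) ) ) ) $]
Step 7: reduce T->F. Stack=[( ( ( ( T] ptr=5 lookahead=/ remaining=[/ ( num ) / num ) ) ) ) $]
Step 8: shift /. Stack=[( ( ( ( T /] ptr=6 lookahead=( remaining=[( num ) / num ) ) ) ) $]
Step 9: shift (. Stack=[( ( ( ( T / (] ptr=7 lookahead=num remaining=[num ) / num ) ) ) ) $]
Step 10: shift num. Stack=[( ( ( ( T / ( num] ptr=8 lookahead=) remaining=[) / num ) ) ) ) $]
Step 11: reduce F->num. Stack=[( ( ( ( T / ( F] ptr=8 lookahead=) remaining=[) / num ) ) ) ) $]
Step 12: reduce T->F. Stack=[( ( ( ( T / ( T] ptr=8 lookahead=) remaining=[) / num ) ) ) ) $]
Step 13: reduce E->T. Stack=[( ( ( ( T / ( E] ptr=8 lookahead=) remaining=[) / num ) ) ) ) $]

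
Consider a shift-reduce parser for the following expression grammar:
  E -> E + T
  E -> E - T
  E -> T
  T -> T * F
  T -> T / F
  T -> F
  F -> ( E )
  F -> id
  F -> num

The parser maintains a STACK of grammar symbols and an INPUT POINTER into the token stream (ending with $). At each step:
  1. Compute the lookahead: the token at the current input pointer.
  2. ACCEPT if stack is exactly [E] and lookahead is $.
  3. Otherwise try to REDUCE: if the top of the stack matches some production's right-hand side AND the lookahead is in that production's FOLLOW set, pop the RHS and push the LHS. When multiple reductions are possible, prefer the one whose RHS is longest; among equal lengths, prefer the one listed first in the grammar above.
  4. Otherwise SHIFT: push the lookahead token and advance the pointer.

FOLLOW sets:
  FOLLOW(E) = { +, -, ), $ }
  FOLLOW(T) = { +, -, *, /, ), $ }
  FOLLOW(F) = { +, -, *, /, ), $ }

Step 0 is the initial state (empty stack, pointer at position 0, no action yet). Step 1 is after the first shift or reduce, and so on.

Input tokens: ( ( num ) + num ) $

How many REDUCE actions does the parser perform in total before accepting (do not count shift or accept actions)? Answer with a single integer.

Answer: 12

Derivation:
Step 1: shift (. Stack=[(] ptr=1 lookahead=( remaining=[( num ) + num ) $]
Step 2: shift (. Stack=[( (] ptr=2 lookahead=num remaining=[num ) + num ) $]
Step 3: shift num. Stack=[( ( num] ptr=3 lookahead=) remaining=[) + num ) $]
Step 4: reduce F->num. Stack=[( ( F] ptr=3 lookahead=) remaining=[) + num ) $]
Step 5: reduce T->F. Stack=[( ( T] ptr=3 lookahead=) remaining=[) + num ) $]
Step 6: reduce E->T. Stack=[( ( E] ptr=3 lookahead=) remaining=[) + num ) $]
Step 7: shift ). Stack=[( ( E )] ptr=4 lookahead=+ remaining=[+ num ) $]
Step 8: reduce F->( E ). Stack=[( F] ptr=4 lookahead=+ remaining=[+ num ) $]
Step 9: reduce T->F. Stack=[( T] ptr=4 lookahead=+ remaining=[+ num ) $]
Step 10: reduce E->T. Stack=[( E] ptr=4 lookahead=+ remaining=[+ num ) $]
Step 11: shift +. Stack=[( E +] ptr=5 lookahead=num remaining=[num ) $]
Step 12: shift num. Stack=[( E + num] ptr=6 lookahead=) remaining=[) $]
Step 13: reduce F->num. Stack=[( E + F] ptr=6 lookahead=) remaining=[) $]
Step 14: reduce T->F. Stack=[( E + T] ptr=6 lookahead=) remaining=[) $]
Step 15: reduce E->E + T. Stack=[( E] ptr=6 lookahead=) remaining=[) $]
Step 16: shift ). Stack=[( E )] ptr=7 lookahead=$ remaining=[$]
Step 17: reduce F->( E ). Stack=[F] ptr=7 lookahead=$ remaining=[$]
Step 18: reduce T->F. Stack=[T] ptr=7 lookahead=$ remaining=[$]
Step 19: reduce E->T. Stack=[E] ptr=7 lookahead=$ remaining=[$]
Step 20: accept. Stack=[E] ptr=7 lookahead=$ remaining=[$]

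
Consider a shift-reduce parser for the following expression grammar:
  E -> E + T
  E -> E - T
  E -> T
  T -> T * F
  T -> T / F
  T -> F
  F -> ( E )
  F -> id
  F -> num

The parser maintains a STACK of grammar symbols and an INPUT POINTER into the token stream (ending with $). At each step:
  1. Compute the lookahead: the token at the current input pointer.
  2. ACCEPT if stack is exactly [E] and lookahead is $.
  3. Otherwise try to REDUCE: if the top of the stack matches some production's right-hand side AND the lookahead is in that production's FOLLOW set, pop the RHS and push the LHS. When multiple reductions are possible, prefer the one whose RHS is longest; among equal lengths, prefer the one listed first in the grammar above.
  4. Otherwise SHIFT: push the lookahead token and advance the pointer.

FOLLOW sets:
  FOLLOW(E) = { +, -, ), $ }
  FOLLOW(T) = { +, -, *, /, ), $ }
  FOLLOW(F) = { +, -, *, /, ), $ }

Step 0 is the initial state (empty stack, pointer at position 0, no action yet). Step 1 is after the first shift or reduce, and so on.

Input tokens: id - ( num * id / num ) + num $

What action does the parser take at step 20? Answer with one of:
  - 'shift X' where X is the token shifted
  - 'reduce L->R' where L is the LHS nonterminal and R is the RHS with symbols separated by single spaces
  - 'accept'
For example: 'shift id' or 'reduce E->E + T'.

Answer: reduce F->( E )

Derivation:
Step 1: shift id. Stack=[id] ptr=1 lookahead=- remaining=[- ( num * id / num ) + num $]
Step 2: reduce F->id. Stack=[F] ptr=1 lookahead=- remaining=[- ( num * id / num ) + num $]
Step 3: reduce T->F. Stack=[T] ptr=1 lookahead=- remaining=[- ( num * id / num ) + num $]
Step 4: reduce E->T. Stack=[E] ptr=1 lookahead=- remaining=[- ( num * id / num ) + num $]
Step 5: shift -. Stack=[E -] ptr=2 lookahead=( remaining=[( num * id / num ) + num $]
Step 6: shift (. Stack=[E - (] ptr=3 lookahead=num remaining=[num * id / num ) + num $]
Step 7: shift num. Stack=[E - ( num] ptr=4 lookahead=* remaining=[* id / num ) + num $]
Step 8: reduce F->num. Stack=[E - ( F] ptr=4 lookahead=* remaining=[* id / num ) + num $]
Step 9: reduce T->F. Stack=[E - ( T] ptr=4 lookahead=* remaining=[* id / num ) + num $]
Step 10: shift *. Stack=[E - ( T *] ptr=5 lookahead=id remaining=[id / num ) + num $]
Step 11: shift id. Stack=[E - ( T * id] ptr=6 lookahead=/ remaining=[/ num ) + num $]
Step 12: reduce F->id. Stack=[E - ( T * F] ptr=6 lookahead=/ remaining=[/ num ) + num $]
Step 13: reduce T->T * F. Stack=[E - ( T] ptr=6 lookahead=/ remaining=[/ num ) + num $]
Step 14: shift /. Stack=[E - ( T /] ptr=7 lookahead=num remaining=[num ) + num $]
Step 15: shift num. Stack=[E - ( T / num] ptr=8 lookahead=) remaining=[) + num $]
Step 16: reduce F->num. Stack=[E - ( T / F] ptr=8 lookahead=) remaining=[) + num $]
Step 17: reduce T->T / F. Stack=[E - ( T] ptr=8 lookahead=) remaining=[) + num $]
Step 18: reduce E->T. Stack=[E - ( E] ptr=8 lookahead=) remaining=[) + num $]
Step 19: shift ). Stack=[E - ( E )] ptr=9 lookahead=+ remaining=[+ num $]
Step 20: reduce F->( E ). Stack=[E - F] ptr=9 lookahead=+ remaining=[+ num $]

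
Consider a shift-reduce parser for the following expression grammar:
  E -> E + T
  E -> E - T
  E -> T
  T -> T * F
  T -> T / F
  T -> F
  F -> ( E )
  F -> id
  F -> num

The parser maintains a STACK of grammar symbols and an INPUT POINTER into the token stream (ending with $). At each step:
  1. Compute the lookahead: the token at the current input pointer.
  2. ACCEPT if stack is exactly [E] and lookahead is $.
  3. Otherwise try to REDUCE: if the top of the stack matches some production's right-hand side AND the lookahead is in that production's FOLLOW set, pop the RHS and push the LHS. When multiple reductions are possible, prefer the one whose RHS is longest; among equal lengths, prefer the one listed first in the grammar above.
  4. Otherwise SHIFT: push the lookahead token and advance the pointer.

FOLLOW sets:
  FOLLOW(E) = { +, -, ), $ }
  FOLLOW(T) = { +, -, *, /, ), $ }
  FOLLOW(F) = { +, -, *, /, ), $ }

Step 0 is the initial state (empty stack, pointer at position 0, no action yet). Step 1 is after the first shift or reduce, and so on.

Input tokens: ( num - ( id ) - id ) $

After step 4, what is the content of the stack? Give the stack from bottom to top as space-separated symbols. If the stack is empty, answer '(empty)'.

Step 1: shift (. Stack=[(] ptr=1 lookahead=num remaining=[num - ( id ) - id ) $]
Step 2: shift num. Stack=[( num] ptr=2 lookahead=- remaining=[- ( id ) - id ) $]
Step 3: reduce F->num. Stack=[( F] ptr=2 lookahead=- remaining=[- ( id ) - id ) $]
Step 4: reduce T->F. Stack=[( T] ptr=2 lookahead=- remaining=[- ( id ) - id ) $]

Answer: ( T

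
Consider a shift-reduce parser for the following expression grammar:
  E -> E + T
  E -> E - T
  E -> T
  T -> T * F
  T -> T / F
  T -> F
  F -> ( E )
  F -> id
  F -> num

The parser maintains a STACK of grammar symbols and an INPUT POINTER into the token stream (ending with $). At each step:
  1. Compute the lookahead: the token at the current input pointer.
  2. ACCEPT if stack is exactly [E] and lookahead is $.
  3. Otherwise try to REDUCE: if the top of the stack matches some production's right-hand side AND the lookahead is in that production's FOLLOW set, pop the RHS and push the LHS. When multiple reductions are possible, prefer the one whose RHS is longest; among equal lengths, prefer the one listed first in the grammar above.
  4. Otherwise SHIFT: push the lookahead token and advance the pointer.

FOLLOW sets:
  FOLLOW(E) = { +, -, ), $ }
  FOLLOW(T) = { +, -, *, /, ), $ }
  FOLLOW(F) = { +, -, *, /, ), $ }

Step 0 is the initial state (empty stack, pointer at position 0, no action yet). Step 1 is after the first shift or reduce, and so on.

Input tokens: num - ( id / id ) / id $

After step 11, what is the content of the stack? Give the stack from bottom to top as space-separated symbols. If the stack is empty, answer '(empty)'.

Answer: E - ( T / id

Derivation:
Step 1: shift num. Stack=[num] ptr=1 lookahead=- remaining=[- ( id / id ) / id $]
Step 2: reduce F->num. Stack=[F] ptr=1 lookahead=- remaining=[- ( id / id ) / id $]
Step 3: reduce T->F. Stack=[T] ptr=1 lookahead=- remaining=[- ( id / id ) / id $]
Step 4: reduce E->T. Stack=[E] ptr=1 lookahead=- remaining=[- ( id / id ) / id $]
Step 5: shift -. Stack=[E -] ptr=2 lookahead=( remaining=[( id / id ) / id $]
Step 6: shift (. Stack=[E - (] ptr=3 lookahead=id remaining=[id / id ) / id $]
Step 7: shift id. Stack=[E - ( id] ptr=4 lookahead=/ remaining=[/ id ) / id $]
Step 8: reduce F->id. Stack=[E - ( F] ptr=4 lookahead=/ remaining=[/ id ) / id $]
Step 9: reduce T->F. Stack=[E - ( T] ptr=4 lookahead=/ remaining=[/ id ) / id $]
Step 10: shift /. Stack=[E - ( T /] ptr=5 lookahead=id remaining=[id ) / id $]
Step 11: shift id. Stack=[E - ( T / id] ptr=6 lookahead=) remaining=[) / id $]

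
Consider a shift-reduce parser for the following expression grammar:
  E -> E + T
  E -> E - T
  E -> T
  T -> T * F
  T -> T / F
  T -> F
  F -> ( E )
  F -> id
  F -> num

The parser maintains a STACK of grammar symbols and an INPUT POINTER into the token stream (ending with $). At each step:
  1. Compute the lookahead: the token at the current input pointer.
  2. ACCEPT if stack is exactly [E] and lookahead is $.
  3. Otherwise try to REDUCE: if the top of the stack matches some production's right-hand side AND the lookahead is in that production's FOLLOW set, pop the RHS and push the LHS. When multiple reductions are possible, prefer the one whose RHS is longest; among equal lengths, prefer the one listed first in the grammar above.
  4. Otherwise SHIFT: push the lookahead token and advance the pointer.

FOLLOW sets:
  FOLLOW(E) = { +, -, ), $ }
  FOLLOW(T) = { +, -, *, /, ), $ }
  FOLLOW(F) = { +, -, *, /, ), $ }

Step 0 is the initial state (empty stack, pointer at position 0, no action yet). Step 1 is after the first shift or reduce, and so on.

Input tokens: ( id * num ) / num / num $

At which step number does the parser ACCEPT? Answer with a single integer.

Answer: 22

Derivation:
Step 1: shift (. Stack=[(] ptr=1 lookahead=id remaining=[id * num ) / num / num $]
Step 2: shift id. Stack=[( id] ptr=2 lookahead=* remaining=[* num ) / num / num $]
Step 3: reduce F->id. Stack=[( F] ptr=2 lookahead=* remaining=[* num ) / num / num $]
Step 4: reduce T->F. Stack=[( T] ptr=2 lookahead=* remaining=[* num ) / num / num $]
Step 5: shift *. Stack=[( T *] ptr=3 lookahead=num remaining=[num ) / num / num $]
Step 6: shift num. Stack=[( T * num] ptr=4 lookahead=) remaining=[) / num / num $]
Step 7: reduce F->num. Stack=[( T * F] ptr=4 lookahead=) remaining=[) / num / num $]
Step 8: reduce T->T * F. Stack=[( T] ptr=4 lookahead=) remaining=[) / num / num $]
Step 9: reduce E->T. Stack=[( E] ptr=4 lookahead=) remaining=[) / num / num $]
Step 10: shift ). Stack=[( E )] ptr=5 lookahead=/ remaining=[/ num / num $]
Step 11: reduce F->( E ). Stack=[F] ptr=5 lookahead=/ remaining=[/ num / num $]
Step 12: reduce T->F. Stack=[T] ptr=5 lookahead=/ remaining=[/ num / num $]
Step 13: shift /. Stack=[T /] ptr=6 lookahead=num remaining=[num / num $]
Step 14: shift num. Stack=[T / num] ptr=7 lookahead=/ remaining=[/ num $]
Step 15: reduce F->num. Stack=[T / F] ptr=7 lookahead=/ remaining=[/ num $]
Step 16: reduce T->T / F. Stack=[T] ptr=7 lookahead=/ remaining=[/ num $]
Step 17: shift /. Stack=[T /] ptr=8 lookahead=num remaining=[num $]
Step 18: shift num. Stack=[T / num] ptr=9 lookahead=$ remaining=[$]
Step 19: reduce F->num. Stack=[T / F] ptr=9 lookahead=$ remaining=[$]
Step 20: reduce T->T / F. Stack=[T] ptr=9 lookahead=$ remaining=[$]
Step 21: reduce E->T. Stack=[E] ptr=9 lookahead=$ remaining=[$]
Step 22: accept. Stack=[E] ptr=9 lookahead=$ remaining=[$]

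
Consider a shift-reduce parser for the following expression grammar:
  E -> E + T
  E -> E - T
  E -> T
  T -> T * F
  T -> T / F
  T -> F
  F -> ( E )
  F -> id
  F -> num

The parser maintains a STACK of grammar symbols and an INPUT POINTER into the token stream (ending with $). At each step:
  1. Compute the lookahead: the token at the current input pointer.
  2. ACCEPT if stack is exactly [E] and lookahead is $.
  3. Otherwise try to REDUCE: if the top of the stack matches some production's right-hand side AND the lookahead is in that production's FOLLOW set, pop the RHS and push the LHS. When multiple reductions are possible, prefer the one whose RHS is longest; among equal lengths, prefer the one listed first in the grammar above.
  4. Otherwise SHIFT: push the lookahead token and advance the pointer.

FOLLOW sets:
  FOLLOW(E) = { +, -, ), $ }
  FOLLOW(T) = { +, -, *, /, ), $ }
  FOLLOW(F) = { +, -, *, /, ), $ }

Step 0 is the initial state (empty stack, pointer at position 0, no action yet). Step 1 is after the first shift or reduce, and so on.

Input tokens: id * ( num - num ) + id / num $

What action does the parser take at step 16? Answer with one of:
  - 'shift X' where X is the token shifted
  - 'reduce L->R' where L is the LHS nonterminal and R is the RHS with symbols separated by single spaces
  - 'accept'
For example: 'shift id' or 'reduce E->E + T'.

Answer: reduce F->( E )

Derivation:
Step 1: shift id. Stack=[id] ptr=1 lookahead=* remaining=[* ( num - num ) + id / num $]
Step 2: reduce F->id. Stack=[F] ptr=1 lookahead=* remaining=[* ( num - num ) + id / num $]
Step 3: reduce T->F. Stack=[T] ptr=1 lookahead=* remaining=[* ( num - num ) + id / num $]
Step 4: shift *. Stack=[T *] ptr=2 lookahead=( remaining=[( num - num ) + id / num $]
Step 5: shift (. Stack=[T * (] ptr=3 lookahead=num remaining=[num - num ) + id / num $]
Step 6: shift num. Stack=[T * ( num] ptr=4 lookahead=- remaining=[- num ) + id / num $]
Step 7: reduce F->num. Stack=[T * ( F] ptr=4 lookahead=- remaining=[- num ) + id / num $]
Step 8: reduce T->F. Stack=[T * ( T] ptr=4 lookahead=- remaining=[- num ) + id / num $]
Step 9: reduce E->T. Stack=[T * ( E] ptr=4 lookahead=- remaining=[- num ) + id / num $]
Step 10: shift -. Stack=[T * ( E -] ptr=5 lookahead=num remaining=[num ) + id / num $]
Step 11: shift num. Stack=[T * ( E - num] ptr=6 lookahead=) remaining=[) + id / num $]
Step 12: reduce F->num. Stack=[T * ( E - F] ptr=6 lookahead=) remaining=[) + id / num $]
Step 13: reduce T->F. Stack=[T * ( E - T] ptr=6 lookahead=) remaining=[) + id / num $]
Step 14: reduce E->E - T. Stack=[T * ( E] ptr=6 lookahead=) remaining=[) + id / num $]
Step 15: shift ). Stack=[T * ( E )] ptr=7 lookahead=+ remaining=[+ id / num $]
Step 16: reduce F->( E ). Stack=[T * F] ptr=7 lookahead=+ remaining=[+ id / num $]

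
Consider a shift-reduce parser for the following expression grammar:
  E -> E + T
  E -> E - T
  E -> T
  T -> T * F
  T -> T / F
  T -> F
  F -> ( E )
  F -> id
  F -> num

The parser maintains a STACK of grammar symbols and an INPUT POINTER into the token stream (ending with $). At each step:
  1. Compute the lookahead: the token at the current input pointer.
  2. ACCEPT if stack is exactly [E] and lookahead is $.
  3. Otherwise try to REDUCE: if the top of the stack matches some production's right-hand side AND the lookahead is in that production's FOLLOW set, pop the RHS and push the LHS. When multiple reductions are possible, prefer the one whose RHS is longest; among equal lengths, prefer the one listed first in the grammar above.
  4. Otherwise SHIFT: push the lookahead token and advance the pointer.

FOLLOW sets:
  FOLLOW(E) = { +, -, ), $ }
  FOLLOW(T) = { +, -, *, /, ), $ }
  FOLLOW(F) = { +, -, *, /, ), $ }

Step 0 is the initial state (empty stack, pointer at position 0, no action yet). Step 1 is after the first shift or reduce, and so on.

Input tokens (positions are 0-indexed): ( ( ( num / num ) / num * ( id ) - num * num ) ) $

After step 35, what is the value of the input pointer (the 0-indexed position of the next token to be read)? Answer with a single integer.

Answer: 17

Derivation:
Step 1: shift (. Stack=[(] ptr=1 lookahead=( remaining=[( ( num / num ) / num * ( id ) - num * num ) ) $]
Step 2: shift (. Stack=[( (] ptr=2 lookahead=( remaining=[( num / num ) / num * ( id ) - num * num ) ) $]
Step 3: shift (. Stack=[( ( (] ptr=3 lookahead=num remaining=[num / num ) / num * ( id ) - num * num ) ) $]
Step 4: shift num. Stack=[( ( ( num] ptr=4 lookahead=/ remaining=[/ num ) / num * ( id ) - num * num ) ) $]
Step 5: reduce F->num. Stack=[( ( ( F] ptr=4 lookahead=/ remaining=[/ num ) / num * ( id ) - num * num ) ) $]
Step 6: reduce T->F. Stack=[( ( ( T] ptr=4 lookahead=/ remaining=[/ num ) / num * ( id ) - num * num ) ) $]
Step 7: shift /. Stack=[( ( ( T /] ptr=5 lookahead=num remaining=[num ) / num * ( id ) - num * num ) ) $]
Step 8: shift num. Stack=[( ( ( T / num] ptr=6 lookahead=) remaining=[) / num * ( id ) - num * num ) ) $]
Step 9: reduce F->num. Stack=[( ( ( T / F] ptr=6 lookahead=) remaining=[) / num * ( id ) - num * num ) ) $]
Step 10: reduce T->T / F. Stack=[( ( ( T] ptr=6 lookahead=) remaining=[) / num * ( id ) - num * num ) ) $]
Step 11: reduce E->T. Stack=[( ( ( E] ptr=6 lookahead=) remaining=[) / num * ( id ) - num * num ) ) $]
Step 12: shift ). Stack=[( ( ( E )] ptr=7 lookahead=/ remaining=[/ num * ( id ) - num * num ) ) $]
Step 13: reduce F->( E ). Stack=[( ( F] ptr=7 lookahead=/ remaining=[/ num * ( id ) - num * num ) ) $]
Step 14: reduce T->F. Stack=[( ( T] ptr=7 lookahead=/ remaining=[/ num * ( id ) - num * num ) ) $]
Step 15: shift /. Stack=[( ( T /] ptr=8 lookahead=num remaining=[num * ( id ) - num * num ) ) $]
Step 16: shift num. Stack=[( ( T / num] ptr=9 lookahead=* remaining=[* ( id ) - num * num ) ) $]
Step 17: reduce F->num. Stack=[( ( T / F] ptr=9 lookahead=* remaining=[* ( id ) - num * num ) ) $]
Step 18: reduce T->T / F. Stack=[( ( T] ptr=9 lookahead=* remaining=[* ( id ) - num * num ) ) $]
Step 19: shift *. Stack=[( ( T *] ptr=10 lookahead=( remaining=[( id ) - num * num ) ) $]
Step 20: shift (. Stack=[( ( T * (] ptr=11 lookahead=id remaining=[id ) - num * num ) ) $]
Step 21: shift id. Stack=[( ( T * ( id] ptr=12 lookahead=) remaining=[) - num * num ) ) $]
Step 22: reduce F->id. Stack=[( ( T * ( F] ptr=12 lookahead=) remaining=[) - num * num ) ) $]
Step 23: reduce T->F. Stack=[( ( T * ( T] ptr=12 lookahead=) remaining=[) - num * num ) ) $]
Step 24: reduce E->T. Stack=[( ( T * ( E] ptr=12 lookahead=) remaining=[) - num * num ) ) $]
Step 25: shift ). Stack=[( ( T * ( E )] ptr=13 lookahead=- remaining=[- num * num ) ) $]
Step 26: reduce F->( E ). Stack=[( ( T * F] ptr=13 lookahead=- remaining=[- num * num ) ) $]
Step 27: reduce T->T * F. Stack=[( ( T] ptr=13 lookahead=- remaining=[- num * num ) ) $]
Step 28: reduce E->T. Stack=[( ( E] ptr=13 lookahead=- remaining=[- num * num ) ) $]
Step 29: shift -. Stack=[( ( E -] ptr=14 lookahead=num remaining=[num * num ) ) $]
Step 30: shift num. Stack=[( ( E - num] ptr=15 lookahead=* remaining=[* num ) ) $]
Step 31: reduce F->num. Stack=[( ( E - F] ptr=15 lookahead=* remaining=[* num ) ) $]
Step 32: reduce T->F. Stack=[( ( E - T] ptr=15 lookahead=* remaining=[* num ) ) $]
Step 33: shift *. Stack=[( ( E - T *] ptr=16 lookahead=num remaining=[num ) ) $]
Step 34: shift num. Stack=[( ( E - T * num] ptr=17 lookahead=) remaining=[) ) $]
Step 35: reduce F->num. Stack=[( ( E - T * F] ptr=17 lookahead=) remaining=[) ) $]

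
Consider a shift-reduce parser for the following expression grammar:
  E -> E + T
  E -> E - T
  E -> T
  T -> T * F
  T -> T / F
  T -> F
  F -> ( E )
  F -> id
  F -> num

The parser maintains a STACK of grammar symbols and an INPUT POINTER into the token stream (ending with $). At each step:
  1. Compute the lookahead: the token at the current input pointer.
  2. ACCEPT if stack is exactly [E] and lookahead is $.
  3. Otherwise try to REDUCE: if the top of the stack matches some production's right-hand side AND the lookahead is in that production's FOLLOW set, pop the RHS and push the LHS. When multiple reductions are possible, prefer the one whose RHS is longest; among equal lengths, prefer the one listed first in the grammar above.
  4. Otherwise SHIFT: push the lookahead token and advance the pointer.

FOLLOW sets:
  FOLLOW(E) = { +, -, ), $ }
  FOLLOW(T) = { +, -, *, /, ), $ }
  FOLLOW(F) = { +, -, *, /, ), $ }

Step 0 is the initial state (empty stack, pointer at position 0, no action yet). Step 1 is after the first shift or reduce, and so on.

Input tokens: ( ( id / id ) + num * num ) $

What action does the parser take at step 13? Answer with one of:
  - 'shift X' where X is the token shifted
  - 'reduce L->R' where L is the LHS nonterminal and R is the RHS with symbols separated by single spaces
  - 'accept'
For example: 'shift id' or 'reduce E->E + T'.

Step 1: shift (. Stack=[(] ptr=1 lookahead=( remaining=[( id / id ) + num * num ) $]
Step 2: shift (. Stack=[( (] ptr=2 lookahead=id remaining=[id / id ) + num * num ) $]
Step 3: shift id. Stack=[( ( id] ptr=3 lookahead=/ remaining=[/ id ) + num * num ) $]
Step 4: reduce F->id. Stack=[( ( F] ptr=3 lookahead=/ remaining=[/ id ) + num * num ) $]
Step 5: reduce T->F. Stack=[( ( T] ptr=3 lookahead=/ remaining=[/ id ) + num * num ) $]
Step 6: shift /. Stack=[( ( T /] ptr=4 lookahead=id remaining=[id ) + num * num ) $]
Step 7: shift id. Stack=[( ( T / id] ptr=5 lookahead=) remaining=[) + num * num ) $]
Step 8: reduce F->id. Stack=[( ( T / F] ptr=5 lookahead=) remaining=[) + num * num ) $]
Step 9: reduce T->T / F. Stack=[( ( T] ptr=5 lookahead=) remaining=[) + num * num ) $]
Step 10: reduce E->T. Stack=[( ( E] ptr=5 lookahead=) remaining=[) + num * num ) $]
Step 11: shift ). Stack=[( ( E )] ptr=6 lookahead=+ remaining=[+ num * num ) $]
Step 12: reduce F->( E ). Stack=[( F] ptr=6 lookahead=+ remaining=[+ num * num ) $]
Step 13: reduce T->F. Stack=[( T] ptr=6 lookahead=+ remaining=[+ num * num ) $]

Answer: reduce T->F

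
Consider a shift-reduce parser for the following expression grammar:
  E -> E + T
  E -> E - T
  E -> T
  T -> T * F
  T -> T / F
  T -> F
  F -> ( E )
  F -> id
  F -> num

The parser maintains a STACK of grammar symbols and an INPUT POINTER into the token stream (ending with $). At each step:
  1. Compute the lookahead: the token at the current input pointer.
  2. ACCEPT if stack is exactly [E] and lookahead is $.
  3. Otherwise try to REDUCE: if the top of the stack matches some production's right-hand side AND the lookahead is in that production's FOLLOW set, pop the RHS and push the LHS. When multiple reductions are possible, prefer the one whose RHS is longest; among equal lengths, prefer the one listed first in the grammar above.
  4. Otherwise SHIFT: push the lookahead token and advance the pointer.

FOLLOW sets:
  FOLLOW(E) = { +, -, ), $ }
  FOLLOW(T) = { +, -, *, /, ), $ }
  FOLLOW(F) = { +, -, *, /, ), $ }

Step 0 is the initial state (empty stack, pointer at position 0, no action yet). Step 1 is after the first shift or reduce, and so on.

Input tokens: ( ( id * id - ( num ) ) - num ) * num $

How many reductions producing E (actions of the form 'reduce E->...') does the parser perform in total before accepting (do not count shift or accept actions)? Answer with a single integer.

Answer: 6

Derivation:
Step 1: shift (. Stack=[(] ptr=1 lookahead=( remaining=[( id * id - ( num ) ) - num ) * num $]
Step 2: shift (. Stack=[( (] ptr=2 lookahead=id remaining=[id * id - ( num ) ) - num ) * num $]
Step 3: shift id. Stack=[( ( id] ptr=3 lookahead=* remaining=[* id - ( num ) ) - num ) * num $]
Step 4: reduce F->id. Stack=[( ( F] ptr=3 lookahead=* remaining=[* id - ( num ) ) - num ) * num $]
Step 5: reduce T->F. Stack=[( ( T] ptr=3 lookahead=* remaining=[* id - ( num ) ) - num ) * num $]
Step 6: shift *. Stack=[( ( T *] ptr=4 lookahead=id remaining=[id - ( num ) ) - num ) * num $]
Step 7: shift id. Stack=[( ( T * id] ptr=5 lookahead=- remaining=[- ( num ) ) - num ) * num $]
Step 8: reduce F->id. Stack=[( ( T * F] ptr=5 lookahead=- remaining=[- ( num ) ) - num ) * num $]
Step 9: reduce T->T * F. Stack=[( ( T] ptr=5 lookahead=- remaining=[- ( num ) ) - num ) * num $]
Step 10: reduce E->T. Stack=[( ( E] ptr=5 lookahead=- remaining=[- ( num ) ) - num ) * num $]
Step 11: shift -. Stack=[( ( E -] ptr=6 lookahead=( remaining=[( num ) ) - num ) * num $]
Step 12: shift (. Stack=[( ( E - (] ptr=7 lookahead=num remaining=[num ) ) - num ) * num $]
Step 13: shift num. Stack=[( ( E - ( num] ptr=8 lookahead=) remaining=[) ) - num ) * num $]
Step 14: reduce F->num. Stack=[( ( E - ( F] ptr=8 lookahead=) remaining=[) ) - num ) * num $]
Step 15: reduce T->F. Stack=[( ( E - ( T] ptr=8 lookahead=) remaining=[) ) - num ) * num $]
Step 16: reduce E->T. Stack=[( ( E - ( E] ptr=8 lookahead=) remaining=[) ) - num ) * num $]
Step 17: shift ). Stack=[( ( E - ( E )] ptr=9 lookahead=) remaining=[) - num ) * num $]
Step 18: reduce F->( E ). Stack=[( ( E - F] ptr=9 lookahead=) remaining=[) - num ) * num $]
Step 19: reduce T->F. Stack=[( ( E - T] ptr=9 lookahead=) remaining=[) - num ) * num $]
Step 20: reduce E->E - T. Stack=[( ( E] ptr=9 lookahead=) remaining=[) - num ) * num $]
Step 21: shift ). Stack=[( ( E )] ptr=10 lookahead=- remaining=[- num ) * num $]
Step 22: reduce F->( E ). Stack=[( F] ptr=10 lookahead=- remaining=[- num ) * num $]
Step 23: reduce T->F. Stack=[( T] ptr=10 lookahead=- remaining=[- num ) * num $]
Step 24: reduce E->T. Stack=[( E] ptr=10 lookahead=- remaining=[- num ) * num $]
Step 25: shift -. Stack=[( E -] ptr=11 lookahead=num remaining=[num ) * num $]
Step 26: shift num. Stack=[( E - num] ptr=12 lookahead=) remaining=[) * num $]
Step 27: reduce F->num. Stack=[( E - F] ptr=12 lookahead=) remaining=[) * num $]
Step 28: reduce T->F. Stack=[( E - T] ptr=12 lookahead=) remaining=[) * num $]
Step 29: reduce E->E - T. Stack=[( E] ptr=12 lookahead=) remaining=[) * num $]
Step 30: shift ). Stack=[( E )] ptr=13 lookahead=* remaining=[* num $]
Step 31: reduce F->( E ). Stack=[F] ptr=13 lookahead=* remaining=[* num $]
Step 32: reduce T->F. Stack=[T] ptr=13 lookahead=* remaining=[* num $]
Step 33: shift *. Stack=[T *] ptr=14 lookahead=num remaining=[num $]
Step 34: shift num. Stack=[T * num] ptr=15 lookahead=$ remaining=[$]
Step 35: reduce F->num. Stack=[T * F] ptr=15 lookahead=$ remaining=[$]
Step 36: reduce T->T * F. Stack=[T] ptr=15 lookahead=$ remaining=[$]
Step 37: reduce E->T. Stack=[E] ptr=15 lookahead=$ remaining=[$]
Step 38: accept. Stack=[E] ptr=15 lookahead=$ remaining=[$]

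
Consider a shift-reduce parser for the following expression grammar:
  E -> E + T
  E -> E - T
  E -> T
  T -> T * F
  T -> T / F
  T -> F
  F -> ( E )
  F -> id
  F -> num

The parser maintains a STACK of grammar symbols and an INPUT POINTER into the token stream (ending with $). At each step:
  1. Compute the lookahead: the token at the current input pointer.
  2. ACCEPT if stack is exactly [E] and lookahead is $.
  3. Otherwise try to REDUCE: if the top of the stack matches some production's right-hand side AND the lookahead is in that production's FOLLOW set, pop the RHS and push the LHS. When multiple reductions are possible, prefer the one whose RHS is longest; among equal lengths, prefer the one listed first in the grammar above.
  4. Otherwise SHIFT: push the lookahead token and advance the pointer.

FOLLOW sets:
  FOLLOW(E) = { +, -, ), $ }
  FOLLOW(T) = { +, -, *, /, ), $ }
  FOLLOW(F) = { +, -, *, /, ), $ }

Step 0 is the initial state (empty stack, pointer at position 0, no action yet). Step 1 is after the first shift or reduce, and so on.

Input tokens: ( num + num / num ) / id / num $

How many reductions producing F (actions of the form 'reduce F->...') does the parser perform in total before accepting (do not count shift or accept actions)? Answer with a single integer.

Answer: 6

Derivation:
Step 1: shift (. Stack=[(] ptr=1 lookahead=num remaining=[num + num / num ) / id / num $]
Step 2: shift num. Stack=[( num] ptr=2 lookahead=+ remaining=[+ num / num ) / id / num $]
Step 3: reduce F->num. Stack=[( F] ptr=2 lookahead=+ remaining=[+ num / num ) / id / num $]
Step 4: reduce T->F. Stack=[( T] ptr=2 lookahead=+ remaining=[+ num / num ) / id / num $]
Step 5: reduce E->T. Stack=[( E] ptr=2 lookahead=+ remaining=[+ num / num ) / id / num $]
Step 6: shift +. Stack=[( E +] ptr=3 lookahead=num remaining=[num / num ) / id / num $]
Step 7: shift num. Stack=[( E + num] ptr=4 lookahead=/ remaining=[/ num ) / id / num $]
Step 8: reduce F->num. Stack=[( E + F] ptr=4 lookahead=/ remaining=[/ num ) / id / num $]
Step 9: reduce T->F. Stack=[( E + T] ptr=4 lookahead=/ remaining=[/ num ) / id / num $]
Step 10: shift /. Stack=[( E + T /] ptr=5 lookahead=num remaining=[num ) / id / num $]
Step 11: shift num. Stack=[( E + T / num] ptr=6 lookahead=) remaining=[) / id / num $]
Step 12: reduce F->num. Stack=[( E + T / F] ptr=6 lookahead=) remaining=[) / id / num $]
Step 13: reduce T->T / F. Stack=[( E + T] ptr=6 lookahead=) remaining=[) / id / num $]
Step 14: reduce E->E + T. Stack=[( E] ptr=6 lookahead=) remaining=[) / id / num $]
Step 15: shift ). Stack=[( E )] ptr=7 lookahead=/ remaining=[/ id / num $]
Step 16: reduce F->( E ). Stack=[F] ptr=7 lookahead=/ remaining=[/ id / num $]
Step 17: reduce T->F. Stack=[T] ptr=7 lookahead=/ remaining=[/ id / num $]
Step 18: shift /. Stack=[T /] ptr=8 lookahead=id remaining=[id / num $]
Step 19: shift id. Stack=[T / id] ptr=9 lookahead=/ remaining=[/ num $]
Step 20: reduce F->id. Stack=[T / F] ptr=9 lookahead=/ remaining=[/ num $]
Step 21: reduce T->T / F. Stack=[T] ptr=9 lookahead=/ remaining=[/ num $]
Step 22: shift /. Stack=[T /] ptr=10 lookahead=num remaining=[num $]
Step 23: shift num. Stack=[T / num] ptr=11 lookahead=$ remaining=[$]
Step 24: reduce F->num. Stack=[T / F] ptr=11 lookahead=$ remaining=[$]
Step 25: reduce T->T / F. Stack=[T] ptr=11 lookahead=$ remaining=[$]
Step 26: reduce E->T. Stack=[E] ptr=11 lookahead=$ remaining=[$]
Step 27: accept. Stack=[E] ptr=11 lookahead=$ remaining=[$]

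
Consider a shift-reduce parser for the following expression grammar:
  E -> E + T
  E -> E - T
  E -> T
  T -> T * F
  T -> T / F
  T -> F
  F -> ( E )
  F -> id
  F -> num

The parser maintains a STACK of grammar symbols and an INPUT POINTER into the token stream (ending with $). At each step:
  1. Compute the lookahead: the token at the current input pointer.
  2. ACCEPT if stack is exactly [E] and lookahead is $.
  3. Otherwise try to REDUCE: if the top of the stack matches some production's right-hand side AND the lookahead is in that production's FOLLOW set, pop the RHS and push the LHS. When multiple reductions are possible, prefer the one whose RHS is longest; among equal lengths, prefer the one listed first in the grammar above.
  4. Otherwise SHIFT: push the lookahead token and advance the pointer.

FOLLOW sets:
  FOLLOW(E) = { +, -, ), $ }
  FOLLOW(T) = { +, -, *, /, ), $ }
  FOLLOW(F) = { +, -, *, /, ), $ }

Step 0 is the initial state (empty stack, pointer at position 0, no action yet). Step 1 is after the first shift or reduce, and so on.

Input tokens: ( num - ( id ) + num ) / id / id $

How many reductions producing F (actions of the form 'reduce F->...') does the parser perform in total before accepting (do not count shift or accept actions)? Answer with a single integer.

Answer: 7

Derivation:
Step 1: shift (. Stack=[(] ptr=1 lookahead=num remaining=[num - ( id ) + num ) / id / id $]
Step 2: shift num. Stack=[( num] ptr=2 lookahead=- remaining=[- ( id ) + num ) / id / id $]
Step 3: reduce F->num. Stack=[( F] ptr=2 lookahead=- remaining=[- ( id ) + num ) / id / id $]
Step 4: reduce T->F. Stack=[( T] ptr=2 lookahead=- remaining=[- ( id ) + num ) / id / id $]
Step 5: reduce E->T. Stack=[( E] ptr=2 lookahead=- remaining=[- ( id ) + num ) / id / id $]
Step 6: shift -. Stack=[( E -] ptr=3 lookahead=( remaining=[( id ) + num ) / id / id $]
Step 7: shift (. Stack=[( E - (] ptr=4 lookahead=id remaining=[id ) + num ) / id / id $]
Step 8: shift id. Stack=[( E - ( id] ptr=5 lookahead=) remaining=[) + num ) / id / id $]
Step 9: reduce F->id. Stack=[( E - ( F] ptr=5 lookahead=) remaining=[) + num ) / id / id $]
Step 10: reduce T->F. Stack=[( E - ( T] ptr=5 lookahead=) remaining=[) + num ) / id / id $]
Step 11: reduce E->T. Stack=[( E - ( E] ptr=5 lookahead=) remaining=[) + num ) / id / id $]
Step 12: shift ). Stack=[( E - ( E )] ptr=6 lookahead=+ remaining=[+ num ) / id / id $]
Step 13: reduce F->( E ). Stack=[( E - F] ptr=6 lookahead=+ remaining=[+ num ) / id / id $]
Step 14: reduce T->F. Stack=[( E - T] ptr=6 lookahead=+ remaining=[+ num ) / id / id $]
Step 15: reduce E->E - T. Stack=[( E] ptr=6 lookahead=+ remaining=[+ num ) / id / id $]
Step 16: shift +. Stack=[( E +] ptr=7 lookahead=num remaining=[num ) / id / id $]
Step 17: shift num. Stack=[( E + num] ptr=8 lookahead=) remaining=[) / id / id $]
Step 18: reduce F->num. Stack=[( E + F] ptr=8 lookahead=) remaining=[) / id / id $]
Step 19: reduce T->F. Stack=[( E + T] ptr=8 lookahead=) remaining=[) / id / id $]
Step 20: reduce E->E + T. Stack=[( E] ptr=8 lookahead=) remaining=[) / id / id $]
Step 21: shift ). Stack=[( E )] ptr=9 lookahead=/ remaining=[/ id / id $]
Step 22: reduce F->( E ). Stack=[F] ptr=9 lookahead=/ remaining=[/ id / id $]
Step 23: reduce T->F. Stack=[T] ptr=9 lookahead=/ remaining=[/ id / id $]
Step 24: shift /. Stack=[T /] ptr=10 lookahead=id remaining=[id / id $]
Step 25: shift id. Stack=[T / id] ptr=11 lookahead=/ remaining=[/ id $]
Step 26: reduce F->id. Stack=[T / F] ptr=11 lookahead=/ remaining=[/ id $]
Step 27: reduce T->T / F. Stack=[T] ptr=11 lookahead=/ remaining=[/ id $]
Step 28: shift /. Stack=[T /] ptr=12 lookahead=id remaining=[id $]
Step 29: shift id. Stack=[T / id] ptr=13 lookahead=$ remaining=[$]
Step 30: reduce F->id. Stack=[T / F] ptr=13 lookahead=$ remaining=[$]
Step 31: reduce T->T / F. Stack=[T] ptr=13 lookahead=$ remaining=[$]
Step 32: reduce E->T. Stack=[E] ptr=13 lookahead=$ remaining=[$]
Step 33: accept. Stack=[E] ptr=13 lookahead=$ remaining=[$]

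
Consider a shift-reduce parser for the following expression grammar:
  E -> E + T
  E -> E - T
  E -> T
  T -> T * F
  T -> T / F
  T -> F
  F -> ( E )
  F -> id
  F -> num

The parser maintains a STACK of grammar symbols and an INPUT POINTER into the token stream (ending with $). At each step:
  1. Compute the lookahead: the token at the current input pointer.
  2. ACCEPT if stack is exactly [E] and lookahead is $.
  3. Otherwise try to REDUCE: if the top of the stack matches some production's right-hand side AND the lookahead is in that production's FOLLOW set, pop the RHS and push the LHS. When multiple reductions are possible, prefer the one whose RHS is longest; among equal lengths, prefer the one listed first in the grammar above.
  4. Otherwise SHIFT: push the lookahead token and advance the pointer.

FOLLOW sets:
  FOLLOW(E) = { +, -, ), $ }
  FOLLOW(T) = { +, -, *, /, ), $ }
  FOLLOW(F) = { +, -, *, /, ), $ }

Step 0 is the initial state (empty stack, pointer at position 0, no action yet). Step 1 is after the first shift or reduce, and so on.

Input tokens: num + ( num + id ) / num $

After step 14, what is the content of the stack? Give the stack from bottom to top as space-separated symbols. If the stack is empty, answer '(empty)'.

Step 1: shift num. Stack=[num] ptr=1 lookahead=+ remaining=[+ ( num + id ) / num $]
Step 2: reduce F->num. Stack=[F] ptr=1 lookahead=+ remaining=[+ ( num + id ) / num $]
Step 3: reduce T->F. Stack=[T] ptr=1 lookahead=+ remaining=[+ ( num + id ) / num $]
Step 4: reduce E->T. Stack=[E] ptr=1 lookahead=+ remaining=[+ ( num + id ) / num $]
Step 5: shift +. Stack=[E +] ptr=2 lookahead=( remaining=[( num + id ) / num $]
Step 6: shift (. Stack=[E + (] ptr=3 lookahead=num remaining=[num + id ) / num $]
Step 7: shift num. Stack=[E + ( num] ptr=4 lookahead=+ remaining=[+ id ) / num $]
Step 8: reduce F->num. Stack=[E + ( F] ptr=4 lookahead=+ remaining=[+ id ) / num $]
Step 9: reduce T->F. Stack=[E + ( T] ptr=4 lookahead=+ remaining=[+ id ) / num $]
Step 10: reduce E->T. Stack=[E + ( E] ptr=4 lookahead=+ remaining=[+ id ) / num $]
Step 11: shift +. Stack=[E + ( E +] ptr=5 lookahead=id remaining=[id ) / num $]
Step 12: shift id. Stack=[E + ( E + id] ptr=6 lookahead=) remaining=[) / num $]
Step 13: reduce F->id. Stack=[E + ( E + F] ptr=6 lookahead=) remaining=[) / num $]
Step 14: reduce T->F. Stack=[E + ( E + T] ptr=6 lookahead=) remaining=[) / num $]

Answer: E + ( E + T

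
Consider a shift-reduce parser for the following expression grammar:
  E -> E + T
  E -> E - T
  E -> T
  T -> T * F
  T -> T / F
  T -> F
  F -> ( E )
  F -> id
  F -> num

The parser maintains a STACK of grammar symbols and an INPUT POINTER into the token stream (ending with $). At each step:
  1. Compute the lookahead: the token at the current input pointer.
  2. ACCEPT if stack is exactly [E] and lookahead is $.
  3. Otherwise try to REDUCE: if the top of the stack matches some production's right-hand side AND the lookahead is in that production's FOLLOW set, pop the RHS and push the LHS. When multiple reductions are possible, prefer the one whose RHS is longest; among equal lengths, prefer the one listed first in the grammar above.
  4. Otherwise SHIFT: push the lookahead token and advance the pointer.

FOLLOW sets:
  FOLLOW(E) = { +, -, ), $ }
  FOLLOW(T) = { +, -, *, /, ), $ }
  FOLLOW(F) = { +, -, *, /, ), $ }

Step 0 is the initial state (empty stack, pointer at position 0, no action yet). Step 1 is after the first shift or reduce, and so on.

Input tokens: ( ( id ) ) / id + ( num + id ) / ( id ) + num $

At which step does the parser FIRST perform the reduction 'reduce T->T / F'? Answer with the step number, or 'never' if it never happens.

Answer: 17

Derivation:
Step 1: shift (. Stack=[(] ptr=1 lookahead=( remaining=[( id ) ) / id + ( num + id ) / ( id ) + num $]
Step 2: shift (. Stack=[( (] ptr=2 lookahead=id remaining=[id ) ) / id + ( num + id ) / ( id ) + num $]
Step 3: shift id. Stack=[( ( id] ptr=3 lookahead=) remaining=[) ) / id + ( num + id ) / ( id ) + num $]
Step 4: reduce F->id. Stack=[( ( F] ptr=3 lookahead=) remaining=[) ) / id + ( num + id ) / ( id ) + num $]
Step 5: reduce T->F. Stack=[( ( T] ptr=3 lookahead=) remaining=[) ) / id + ( num + id ) / ( id ) + num $]
Step 6: reduce E->T. Stack=[( ( E] ptr=3 lookahead=) remaining=[) ) / id + ( num + id ) / ( id ) + num $]
Step 7: shift ). Stack=[( ( E )] ptr=4 lookahead=) remaining=[) / id + ( num + id ) / ( id ) + num $]
Step 8: reduce F->( E ). Stack=[( F] ptr=4 lookahead=) remaining=[) / id + ( num + id ) / ( id ) + num $]
Step 9: reduce T->F. Stack=[( T] ptr=4 lookahead=) remaining=[) / id + ( num + id ) / ( id ) + num $]
Step 10: reduce E->T. Stack=[( E] ptr=4 lookahead=) remaining=[) / id + ( num + id ) / ( id ) + num $]
Step 11: shift ). Stack=[( E )] ptr=5 lookahead=/ remaining=[/ id + ( num + id ) / ( id ) + num $]
Step 12: reduce F->( E ). Stack=[F] ptr=5 lookahead=/ remaining=[/ id + ( num + id ) / ( id ) + num $]
Step 13: reduce T->F. Stack=[T] ptr=5 lookahead=/ remaining=[/ id + ( num + id ) / ( id ) + num $]
Step 14: shift /. Stack=[T /] ptr=6 lookahead=id remaining=[id + ( num + id ) / ( id ) + num $]
Step 15: shift id. Stack=[T / id] ptr=7 lookahead=+ remaining=[+ ( num + id ) / ( id ) + num $]
Step 16: reduce F->id. Stack=[T / F] ptr=7 lookahead=+ remaining=[+ ( num + id ) / ( id ) + num $]
Step 17: reduce T->T / F. Stack=[T] ptr=7 lookahead=+ remaining=[+ ( num + id ) / ( id ) + num $]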